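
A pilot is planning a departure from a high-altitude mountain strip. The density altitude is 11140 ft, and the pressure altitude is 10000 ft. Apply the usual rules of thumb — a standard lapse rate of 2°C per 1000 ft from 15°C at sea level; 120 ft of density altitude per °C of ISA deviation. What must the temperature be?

4.5°C

Density altitude − pressure altitude = 11140 − 10000 = +1140 ft.
At 120 ft/°C that is an ISA deviation of 1140/120 = +9.5°C.
ISA temperature at 10000 ft = 15 − 2 × (10000/1000) = -5°C.
OAT = ISA + deviation = -5 + (+9.5) = 4.5°C.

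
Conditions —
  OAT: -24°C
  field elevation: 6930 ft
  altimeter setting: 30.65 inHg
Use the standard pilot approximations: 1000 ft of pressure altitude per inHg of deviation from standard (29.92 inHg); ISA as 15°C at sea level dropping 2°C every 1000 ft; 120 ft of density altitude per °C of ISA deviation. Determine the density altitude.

Pressure altitude = 6930 + (29.92 − 30.65) × 1000 = 6930 + (-730) = 6200 ft.
ISA temperature at 6200 ft = 15 − 2 × (6200/1000) = 2.6°C.
ISA deviation = -24 − 2.6 = -26.6°C.
Density altitude = 6200 + 120 × (-26.6) = 3008 ft.

3008 ft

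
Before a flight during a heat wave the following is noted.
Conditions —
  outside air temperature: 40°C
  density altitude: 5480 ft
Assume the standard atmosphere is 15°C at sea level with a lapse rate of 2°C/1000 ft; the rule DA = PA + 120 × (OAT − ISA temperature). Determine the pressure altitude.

2000 ft

DA = PA + 120 × (OAT − (15 − 2·PA/1000)) = PA + 120·OAT − 1800 + 0.24·PA = 1.24·PA + 120·OAT − 1800.
So 1.24·PA = 5480 − 120 × 40 + 1800 = 2480.
PA = 2480 / 1.24 = 2000 ft.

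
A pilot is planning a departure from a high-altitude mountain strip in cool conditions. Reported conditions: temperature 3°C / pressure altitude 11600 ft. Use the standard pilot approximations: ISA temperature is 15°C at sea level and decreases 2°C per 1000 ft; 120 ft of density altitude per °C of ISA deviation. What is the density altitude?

12944 ft

ISA temperature at 11600 ft = 15 − 2 × (11600/1000) = -8.2°C.
ISA deviation = 3 − (-8.2) = +11.2°C.
Density altitude = 11600 + 120 × (11.2) = 11600 + (+1344) = 12944 ft.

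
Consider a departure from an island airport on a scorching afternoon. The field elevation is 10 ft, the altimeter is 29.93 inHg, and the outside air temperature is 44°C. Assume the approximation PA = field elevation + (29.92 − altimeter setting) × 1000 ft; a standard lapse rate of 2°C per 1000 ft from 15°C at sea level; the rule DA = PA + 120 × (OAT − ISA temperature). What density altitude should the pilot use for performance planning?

Pressure altitude = 10 + (29.92 − 29.93) × 1000 = 10 + (-10) = 0 ft.
ISA temperature at 0 ft = 15 − 2 × (0/1000) = 15°C.
ISA deviation = 44 − 15 = +29°C.
Density altitude = 0 + 120 × (29) = 3480 ft.

3480 ft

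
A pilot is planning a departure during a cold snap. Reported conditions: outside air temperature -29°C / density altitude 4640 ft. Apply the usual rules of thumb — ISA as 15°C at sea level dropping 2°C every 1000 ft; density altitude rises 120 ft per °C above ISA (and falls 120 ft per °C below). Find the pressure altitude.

8000 ft

DA = PA + 120 × (OAT − (15 − 2·PA/1000)) = PA + 120·OAT − 1800 + 0.24·PA = 1.24·PA + 120·OAT − 1800.
So 1.24·PA = 4640 − 120 × (-29) + 1800 = 9920.
PA = 9920 / 1.24 = 8000 ft.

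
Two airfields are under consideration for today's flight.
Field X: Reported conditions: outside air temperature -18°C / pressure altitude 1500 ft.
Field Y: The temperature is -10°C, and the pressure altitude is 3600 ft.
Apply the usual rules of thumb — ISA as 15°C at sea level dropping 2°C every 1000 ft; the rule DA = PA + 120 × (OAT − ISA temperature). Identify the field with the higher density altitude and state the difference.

Field Y by 3564 ft

Field X: ISA temp = 12°C, deviation -30°C, DA = 1500 + 120 × (-30) = -2100 ft.
Field Y: ISA temp = 7.8°C, deviation -17.8°C, DA = 3600 + 120 × (-17.8) = 1464 ft.
Field Y is higher by 1464 − (-2100) = 3564 ft.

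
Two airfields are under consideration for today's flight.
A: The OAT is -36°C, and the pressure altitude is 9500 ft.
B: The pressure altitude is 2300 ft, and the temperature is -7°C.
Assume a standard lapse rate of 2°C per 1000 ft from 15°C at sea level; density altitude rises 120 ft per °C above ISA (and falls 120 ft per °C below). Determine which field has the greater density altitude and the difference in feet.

A: ISA temp = -4°C, deviation -32°C, DA = 9500 + 120 × (-32) = 5660 ft.
B: ISA temp = 10.4°C, deviation -17.4°C, DA = 2300 + 120 × (-17.4) = 212 ft.
A is higher by 5660 − 212 = 5448 ft.

A by 5448 ft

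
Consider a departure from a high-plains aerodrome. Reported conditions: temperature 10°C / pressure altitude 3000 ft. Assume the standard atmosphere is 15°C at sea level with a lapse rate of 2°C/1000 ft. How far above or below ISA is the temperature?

ISA temperature at 3000 ft = 15 − 2 × (3000/1000) = 9°C.
Deviation = OAT − ISA = 10 − 9 = +1°C.

ISA+1°C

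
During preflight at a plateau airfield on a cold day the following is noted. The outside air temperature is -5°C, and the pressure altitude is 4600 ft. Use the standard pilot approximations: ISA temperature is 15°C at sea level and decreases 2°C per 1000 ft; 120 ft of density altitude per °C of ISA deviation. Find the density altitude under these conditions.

ISA temperature at 4600 ft = 15 − 2 × (4600/1000) = 5.8°C.
ISA deviation = -5 − 5.8 = -10.8°C.
Density altitude = 4600 + 120 × (-10.8) = 4600 + (-1296) = 3304 ft.

3304 ft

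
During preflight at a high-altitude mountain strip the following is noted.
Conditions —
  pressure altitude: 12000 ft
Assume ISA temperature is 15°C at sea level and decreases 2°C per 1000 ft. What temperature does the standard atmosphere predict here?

ISA temperature = 15 − 2 × (12000/1000) = 15 − 24 = -9°C.

-9°C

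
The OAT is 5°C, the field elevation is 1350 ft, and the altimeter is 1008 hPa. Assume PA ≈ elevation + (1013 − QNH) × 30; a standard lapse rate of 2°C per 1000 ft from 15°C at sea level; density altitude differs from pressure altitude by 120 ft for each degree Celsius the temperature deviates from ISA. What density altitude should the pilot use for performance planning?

Pressure altitude = 1350 + (1013 − 1008) × 30 = 1350 + (+150) = 1500 ft.
ISA temperature at 1500 ft = 15 − 2 × (1500/1000) = 12°C.
ISA deviation = 5 − 12 = -7°C.
Density altitude = 1500 + 120 × (-7) = 660 ft.

660 ft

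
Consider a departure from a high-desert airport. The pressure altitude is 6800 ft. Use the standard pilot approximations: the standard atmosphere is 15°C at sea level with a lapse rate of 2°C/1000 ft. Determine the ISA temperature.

1.4°C

ISA temperature = 15 − 2 × (6800/1000) = 15 − 13.6 = 1.4°C.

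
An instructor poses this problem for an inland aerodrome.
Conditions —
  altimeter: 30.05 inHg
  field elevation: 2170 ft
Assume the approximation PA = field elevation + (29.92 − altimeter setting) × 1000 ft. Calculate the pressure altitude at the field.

2040 ft

Pressure correction = (29.92 − 30.05) × 1000 = -130 ft.
Pressure altitude = 2170 + (-130) = 2040 ft.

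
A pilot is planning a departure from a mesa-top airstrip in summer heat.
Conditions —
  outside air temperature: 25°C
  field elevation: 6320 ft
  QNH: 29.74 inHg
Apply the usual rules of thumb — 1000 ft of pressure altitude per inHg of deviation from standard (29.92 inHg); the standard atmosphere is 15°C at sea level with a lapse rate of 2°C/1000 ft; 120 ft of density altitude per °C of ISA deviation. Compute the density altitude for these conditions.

Pressure altitude = 6320 + (29.92 − 29.74) × 1000 = 6320 + (+180) = 6500 ft.
ISA temperature at 6500 ft = 15 − 2 × (6500/1000) = 2°C.
ISA deviation = 25 − 2 = +23°C.
Density altitude = 6500 + 120 × (23) = 9260 ft.

9260 ft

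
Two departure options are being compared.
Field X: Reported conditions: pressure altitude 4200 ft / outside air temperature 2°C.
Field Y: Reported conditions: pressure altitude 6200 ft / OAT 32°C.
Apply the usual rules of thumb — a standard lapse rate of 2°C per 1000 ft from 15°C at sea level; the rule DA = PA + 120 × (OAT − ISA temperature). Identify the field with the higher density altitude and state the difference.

Field X: ISA temp = 6.6°C, deviation -4.6°C, DA = 4200 + 120 × (-4.6) = 3648 ft.
Field Y: ISA temp = 2.6°C, deviation +29.4°C, DA = 6200 + 120 × 29.4 = 9728 ft.
Field Y is higher by 9728 − 3648 = 6080 ft.

Field Y by 6080 ft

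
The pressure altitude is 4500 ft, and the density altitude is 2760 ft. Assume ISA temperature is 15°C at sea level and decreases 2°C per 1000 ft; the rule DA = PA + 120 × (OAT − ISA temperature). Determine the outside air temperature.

-8.5°C

Density altitude − pressure altitude = 2760 − 4500 = -1740 ft.
At 120 ft/°C that is an ISA deviation of -1740/120 = -14.5°C.
ISA temperature at 4500 ft = 15 − 2 × (4500/1000) = 6°C.
OAT = ISA + deviation = 6 + (-14.5) = -8.5°C.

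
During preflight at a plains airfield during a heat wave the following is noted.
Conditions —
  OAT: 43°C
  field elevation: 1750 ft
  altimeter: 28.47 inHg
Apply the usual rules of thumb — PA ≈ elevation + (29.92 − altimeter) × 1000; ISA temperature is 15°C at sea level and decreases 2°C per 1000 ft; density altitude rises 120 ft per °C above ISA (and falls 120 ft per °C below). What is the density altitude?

Pressure altitude = 1750 + (29.92 − 28.47) × 1000 = 1750 + (+1450) = 3200 ft.
ISA temperature at 3200 ft = 15 − 2 × (3200/1000) = 8.6°C.
ISA deviation = 43 − 8.6 = +34.4°C.
Density altitude = 3200 + 120 × (34.4) = 7328 ft.

7328 ft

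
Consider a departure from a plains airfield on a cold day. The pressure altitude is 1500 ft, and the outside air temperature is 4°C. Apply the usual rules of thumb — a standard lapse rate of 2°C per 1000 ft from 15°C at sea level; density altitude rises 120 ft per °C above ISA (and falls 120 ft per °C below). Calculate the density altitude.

ISA temperature at 1500 ft = 15 − 2 × (1500/1000) = 12°C.
ISA deviation = 4 − 12 = -8°C.
Density altitude = 1500 + 120 × (-8) = 1500 + (-960) = 540 ft.

540 ft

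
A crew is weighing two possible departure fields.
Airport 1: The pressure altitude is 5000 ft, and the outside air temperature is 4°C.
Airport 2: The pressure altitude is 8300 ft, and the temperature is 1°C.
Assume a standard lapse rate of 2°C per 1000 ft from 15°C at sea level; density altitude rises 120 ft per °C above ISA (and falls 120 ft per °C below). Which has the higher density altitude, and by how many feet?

Airport 1: ISA temp = 5°C, deviation -1°C, DA = 5000 + 120 × (-1) = 4880 ft.
Airport 2: ISA temp = -1.6°C, deviation +2.6°C, DA = 8300 + 120 × 2.6 = 8612 ft.
Airport 2 is higher by 8612 − 4880 = 3732 ft.

Airport 2 by 3732 ft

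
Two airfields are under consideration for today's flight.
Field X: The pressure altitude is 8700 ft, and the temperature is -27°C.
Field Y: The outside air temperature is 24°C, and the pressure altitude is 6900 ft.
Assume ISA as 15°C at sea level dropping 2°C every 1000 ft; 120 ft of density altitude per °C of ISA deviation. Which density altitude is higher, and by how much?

Field X: ISA temp = -2.4°C, deviation -24.6°C, DA = 8700 + 120 × (-24.6) = 5748 ft.
Field Y: ISA temp = 1.2°C, deviation +22.8°C, DA = 6900 + 120 × 22.8 = 9636 ft.
Field Y is higher by 9636 − 5748 = 3888 ft.

Field Y by 3888 ft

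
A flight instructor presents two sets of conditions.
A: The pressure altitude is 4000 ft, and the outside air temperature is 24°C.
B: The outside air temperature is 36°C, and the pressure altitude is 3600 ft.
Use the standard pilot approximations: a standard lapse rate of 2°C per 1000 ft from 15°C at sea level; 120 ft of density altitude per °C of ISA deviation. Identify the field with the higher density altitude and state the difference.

A: ISA temp = 7°C, deviation +17°C, DA = 4000 + 120 × 17 = 6040 ft.
B: ISA temp = 7.8°C, deviation +28.2°C, DA = 3600 + 120 × 28.2 = 6984 ft.
B is higher by 6984 − 6040 = 944 ft.

B by 944 ft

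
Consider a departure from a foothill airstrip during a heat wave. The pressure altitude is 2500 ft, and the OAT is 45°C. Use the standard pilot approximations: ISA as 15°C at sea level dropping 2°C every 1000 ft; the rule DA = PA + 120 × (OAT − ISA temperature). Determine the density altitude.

6700 ft

ISA temperature at 2500 ft = 15 − 2 × (2500/1000) = 10°C.
ISA deviation = 45 − 10 = +35°C.
Density altitude = 2500 + 120 × (35) = 2500 + (+4200) = 6700 ft.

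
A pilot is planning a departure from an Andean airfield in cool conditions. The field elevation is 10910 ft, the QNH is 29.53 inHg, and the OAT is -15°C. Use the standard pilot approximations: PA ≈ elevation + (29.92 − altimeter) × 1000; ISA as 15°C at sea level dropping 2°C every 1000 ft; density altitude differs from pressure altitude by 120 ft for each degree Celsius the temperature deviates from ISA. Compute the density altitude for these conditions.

Pressure altitude = 10910 + (29.92 − 29.53) × 1000 = 10910 + (+390) = 11300 ft.
ISA temperature at 11300 ft = 15 − 2 × (11300/1000) = -7.6°C.
ISA deviation = -15 − (-7.6) = -7.4°C.
Density altitude = 11300 + 120 × (-7.4) = 10412 ft.

10412 ft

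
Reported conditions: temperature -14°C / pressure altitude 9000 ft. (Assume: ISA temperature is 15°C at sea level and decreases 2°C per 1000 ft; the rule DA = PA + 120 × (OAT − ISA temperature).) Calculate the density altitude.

7680 ft

ISA temperature at 9000 ft = 15 − 2 × (9000/1000) = -3°C.
ISA deviation = -14 − (-3) = -11°C.
Density altitude = 9000 + 120 × (-11) = 9000 + (-1320) = 7680 ft.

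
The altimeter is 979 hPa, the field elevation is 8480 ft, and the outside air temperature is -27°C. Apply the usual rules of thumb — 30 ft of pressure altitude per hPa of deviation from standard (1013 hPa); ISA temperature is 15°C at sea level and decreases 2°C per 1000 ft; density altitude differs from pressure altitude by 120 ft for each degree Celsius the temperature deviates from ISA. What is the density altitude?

Pressure altitude = 8480 + (1013 − 979) × 30 = 8480 + (+1020) = 9500 ft.
ISA temperature at 9500 ft = 15 − 2 × (9500/1000) = -4°C.
ISA deviation = -27 − (-4) = -23°C.
Density altitude = 9500 + 120 × (-23) = 6740 ft.

6740 ft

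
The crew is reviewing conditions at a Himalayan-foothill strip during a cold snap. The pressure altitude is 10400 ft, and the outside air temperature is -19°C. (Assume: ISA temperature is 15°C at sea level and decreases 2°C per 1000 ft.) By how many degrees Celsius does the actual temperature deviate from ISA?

ISA-13.2°C

ISA temperature at 10400 ft = 15 − 2 × (10400/1000) = -5.8°C.
Deviation = OAT − ISA = -19 − (-5.8) = -13.2°C.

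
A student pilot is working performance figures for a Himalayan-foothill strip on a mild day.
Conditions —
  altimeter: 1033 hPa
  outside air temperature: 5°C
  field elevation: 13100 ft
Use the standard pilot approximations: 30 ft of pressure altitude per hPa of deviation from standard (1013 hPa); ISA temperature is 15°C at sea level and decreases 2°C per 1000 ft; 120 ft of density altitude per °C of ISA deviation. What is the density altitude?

14300 ft

Pressure altitude = 13100 + (1013 − 1033) × 30 = 13100 + (-600) = 12500 ft.
ISA temperature at 12500 ft = 15 − 2 × (12500/1000) = -10°C.
ISA deviation = 5 − (-10) = +15°C.
Density altitude = 12500 + 120 × (15) = 14300 ft.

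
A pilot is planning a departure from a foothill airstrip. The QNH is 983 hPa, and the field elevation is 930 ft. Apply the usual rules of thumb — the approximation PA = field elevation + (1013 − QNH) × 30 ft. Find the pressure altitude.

Pressure correction = (1013 − 983) × 30 = +900 ft.
Pressure altitude = 930 + (+900) = 1830 ft.

1830 ft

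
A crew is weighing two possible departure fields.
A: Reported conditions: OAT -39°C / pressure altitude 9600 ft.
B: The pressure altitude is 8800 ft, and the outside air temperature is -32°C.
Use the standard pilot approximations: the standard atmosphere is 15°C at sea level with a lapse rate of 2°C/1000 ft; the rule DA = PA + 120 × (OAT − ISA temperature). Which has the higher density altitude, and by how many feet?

A: ISA temp = -4.2°C, deviation -34.8°C, DA = 9600 + 120 × (-34.8) = 5424 ft.
B: ISA temp = -2.6°C, deviation -29.4°C, DA = 8800 + 120 × (-29.4) = 5272 ft.
A is higher by 5424 − 5272 = 152 ft.

A by 152 ft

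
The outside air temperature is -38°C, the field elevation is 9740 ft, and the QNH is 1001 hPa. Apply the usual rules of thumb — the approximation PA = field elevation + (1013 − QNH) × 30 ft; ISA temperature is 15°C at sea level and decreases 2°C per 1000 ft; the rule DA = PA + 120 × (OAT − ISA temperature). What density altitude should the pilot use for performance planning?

Pressure altitude = 9740 + (1013 − 1001) × 30 = 9740 + (+360) = 10100 ft.
ISA temperature at 10100 ft = 15 − 2 × (10100/1000) = -5.2°C.
ISA deviation = -38 − (-5.2) = -32.8°C.
Density altitude = 10100 + 120 × (-32.8) = 6164 ft.

6164 ft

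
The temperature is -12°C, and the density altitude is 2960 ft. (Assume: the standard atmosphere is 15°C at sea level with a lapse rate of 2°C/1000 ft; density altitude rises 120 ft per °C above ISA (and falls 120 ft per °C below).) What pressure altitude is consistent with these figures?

5000 ft

DA = PA + 120 × (OAT − (15 − 2·PA/1000)) = PA + 120·OAT − 1800 + 0.24·PA = 1.24·PA + 120·OAT − 1800.
So 1.24·PA = 2960 − 120 × (-12) + 1800 = 6200.
PA = 6200 / 1.24 = 5000 ft.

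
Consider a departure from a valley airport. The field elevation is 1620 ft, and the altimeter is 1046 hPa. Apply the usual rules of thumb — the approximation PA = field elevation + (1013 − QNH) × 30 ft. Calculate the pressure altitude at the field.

630 ft

Pressure correction = (1013 − 1046) × 30 = -990 ft.
Pressure altitude = 1620 + (-990) = 630 ft.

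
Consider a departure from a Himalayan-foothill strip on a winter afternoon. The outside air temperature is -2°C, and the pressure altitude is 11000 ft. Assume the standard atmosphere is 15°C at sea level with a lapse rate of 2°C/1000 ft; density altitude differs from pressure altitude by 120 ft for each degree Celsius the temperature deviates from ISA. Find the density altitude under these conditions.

11600 ft

ISA temperature at 11000 ft = 15 − 2 × (11000/1000) = -7°C.
ISA deviation = -2 − (-7) = +5°C.
Density altitude = 11000 + 120 × (5) = 11000 + (+600) = 11600 ft.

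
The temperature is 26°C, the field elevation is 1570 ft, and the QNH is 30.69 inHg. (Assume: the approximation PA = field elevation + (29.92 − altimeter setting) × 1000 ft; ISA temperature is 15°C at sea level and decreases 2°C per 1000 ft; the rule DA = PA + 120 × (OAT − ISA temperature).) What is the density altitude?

2312 ft

Pressure altitude = 1570 + (29.92 − 30.69) × 1000 = 1570 + (-770) = 800 ft.
ISA temperature at 800 ft = 15 − 2 × (800/1000) = 13.4°C.
ISA deviation = 26 − 13.4 = +12.6°C.
Density altitude = 800 + 120 × (12.6) = 2312 ft.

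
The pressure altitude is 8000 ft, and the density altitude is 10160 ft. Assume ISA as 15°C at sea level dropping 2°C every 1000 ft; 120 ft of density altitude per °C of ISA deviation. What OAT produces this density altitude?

Density altitude − pressure altitude = 10160 − 8000 = +2160 ft.
At 120 ft/°C that is an ISA deviation of 2160/120 = +18°C.
ISA temperature at 8000 ft = 15 − 2 × (8000/1000) = -1°C.
OAT = ISA + deviation = -1 + (+18) = 17°C.

17°C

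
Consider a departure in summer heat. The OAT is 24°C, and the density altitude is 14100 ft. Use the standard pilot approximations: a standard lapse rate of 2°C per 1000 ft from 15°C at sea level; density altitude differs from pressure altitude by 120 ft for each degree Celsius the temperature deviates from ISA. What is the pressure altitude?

DA = PA + 120 × (OAT − (15 − 2·PA/1000)) = PA + 120·OAT − 1800 + 0.24·PA = 1.24·PA + 120·OAT − 1800.
So 1.24·PA = 14100 − 120 × 24 + 1800 = 13020.
PA = 13020 / 1.24 = 10500 ft.

10500 ft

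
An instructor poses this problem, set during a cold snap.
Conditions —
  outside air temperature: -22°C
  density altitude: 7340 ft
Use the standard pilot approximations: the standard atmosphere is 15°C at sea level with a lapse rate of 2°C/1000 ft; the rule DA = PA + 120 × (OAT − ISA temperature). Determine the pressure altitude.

9500 ft

DA = PA + 120 × (OAT − (15 − 2·PA/1000)) = PA + 120·OAT − 1800 + 0.24·PA = 1.24·PA + 120·OAT − 1800.
So 1.24·PA = 7340 − 120 × (-22) + 1800 = 11780.
PA = 11780 / 1.24 = 9500 ft.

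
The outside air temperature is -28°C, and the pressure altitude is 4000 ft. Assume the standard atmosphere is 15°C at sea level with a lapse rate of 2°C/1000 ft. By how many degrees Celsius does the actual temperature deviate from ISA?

ISA temperature at 4000 ft = 15 − 2 × (4000/1000) = 7°C.
Deviation = OAT − ISA = -28 − 7 = -35°C.

ISA-35°C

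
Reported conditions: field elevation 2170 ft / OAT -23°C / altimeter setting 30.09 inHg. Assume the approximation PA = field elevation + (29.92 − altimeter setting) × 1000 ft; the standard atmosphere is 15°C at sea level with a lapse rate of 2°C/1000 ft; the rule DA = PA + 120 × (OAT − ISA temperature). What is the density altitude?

Pressure altitude = 2170 + (29.92 − 30.09) × 1000 = 2170 + (-170) = 2000 ft.
ISA temperature at 2000 ft = 15 − 2 × (2000/1000) = 11°C.
ISA deviation = -23 − 11 = -34°C.
Density altitude = 2000 + 120 × (-34) = -2080 ft.

-2080 ft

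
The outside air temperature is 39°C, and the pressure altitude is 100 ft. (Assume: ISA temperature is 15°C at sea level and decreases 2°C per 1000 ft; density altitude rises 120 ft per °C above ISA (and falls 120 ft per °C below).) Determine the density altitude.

ISA temperature at 100 ft = 15 − 2 × (100/1000) = 14.8°C.
ISA deviation = 39 − 14.8 = +24.2°C.
Density altitude = 100 + 120 × (24.2) = 100 + (+2904) = 3004 ft.

3004 ft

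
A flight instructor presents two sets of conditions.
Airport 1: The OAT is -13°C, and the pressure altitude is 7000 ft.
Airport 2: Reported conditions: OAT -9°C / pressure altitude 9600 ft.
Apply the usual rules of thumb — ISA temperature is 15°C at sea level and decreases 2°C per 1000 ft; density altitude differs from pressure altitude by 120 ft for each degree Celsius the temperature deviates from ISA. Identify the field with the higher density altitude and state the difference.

Airport 2 by 3704 ft

Airport 1: ISA temp = 1°C, deviation -14°C, DA = 7000 + 120 × (-14) = 5320 ft.
Airport 2: ISA temp = -4.2°C, deviation -4.8°C, DA = 9600 + 120 × (-4.8) = 9024 ft.
Airport 2 is higher by 9024 − 5320 = 3704 ft.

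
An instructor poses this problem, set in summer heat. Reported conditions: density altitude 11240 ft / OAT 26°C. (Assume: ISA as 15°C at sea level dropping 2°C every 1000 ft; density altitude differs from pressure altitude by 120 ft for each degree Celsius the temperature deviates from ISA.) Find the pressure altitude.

8000 ft

DA = PA + 120 × (OAT − (15 − 2·PA/1000)) = PA + 120·OAT − 1800 + 0.24·PA = 1.24·PA + 120·OAT − 1800.
So 1.24·PA = 11240 − 120 × 26 + 1800 = 9920.
PA = 9920 / 1.24 = 8000 ft.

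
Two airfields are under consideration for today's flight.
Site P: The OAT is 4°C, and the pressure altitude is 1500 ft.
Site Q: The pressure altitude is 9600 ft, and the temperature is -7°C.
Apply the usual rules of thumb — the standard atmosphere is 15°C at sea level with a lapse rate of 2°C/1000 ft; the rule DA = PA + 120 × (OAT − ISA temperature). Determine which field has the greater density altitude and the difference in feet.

Site Q by 8724 ft

Site P: ISA temp = 12°C, deviation -8°C, DA = 1500 + 120 × (-8) = 540 ft.
Site Q: ISA temp = -4.2°C, deviation -2.8°C, DA = 9600 + 120 × (-2.8) = 9264 ft.
Site Q is higher by 9264 − 540 = 8724 ft.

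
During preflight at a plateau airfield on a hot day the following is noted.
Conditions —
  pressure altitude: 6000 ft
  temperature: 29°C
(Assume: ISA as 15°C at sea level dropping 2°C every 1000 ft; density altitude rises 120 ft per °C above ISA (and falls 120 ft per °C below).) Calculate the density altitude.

9120 ft

ISA temperature at 6000 ft = 15 − 2 × (6000/1000) = 3°C.
ISA deviation = 29 − 3 = +26°C.
Density altitude = 6000 + 120 × (26) = 6000 + (+3120) = 9120 ft.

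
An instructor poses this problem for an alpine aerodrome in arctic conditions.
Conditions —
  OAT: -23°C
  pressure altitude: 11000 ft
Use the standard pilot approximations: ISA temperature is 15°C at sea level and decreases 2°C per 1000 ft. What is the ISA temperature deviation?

ISA-16°C

ISA temperature at 11000 ft = 15 − 2 × (11000/1000) = -7°C.
Deviation = OAT − ISA = -23 − (-7) = -16°C.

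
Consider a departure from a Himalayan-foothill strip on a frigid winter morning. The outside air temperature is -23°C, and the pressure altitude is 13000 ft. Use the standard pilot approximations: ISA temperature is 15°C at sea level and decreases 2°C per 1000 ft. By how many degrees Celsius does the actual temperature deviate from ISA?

ISA temperature at 13000 ft = 15 − 2 × (13000/1000) = -11°C.
Deviation = OAT − ISA = -23 − (-11) = -12°C.

ISA-12°C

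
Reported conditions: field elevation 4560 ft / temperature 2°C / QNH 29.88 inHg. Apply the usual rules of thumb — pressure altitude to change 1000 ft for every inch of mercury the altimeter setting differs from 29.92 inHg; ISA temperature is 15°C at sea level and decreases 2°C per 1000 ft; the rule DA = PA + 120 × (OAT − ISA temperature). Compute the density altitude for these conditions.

Pressure altitude = 4560 + (29.92 − 29.88) × 1000 = 4560 + (+40) = 4600 ft.
ISA temperature at 4600 ft = 15 − 2 × (4600/1000) = 5.8°C.
ISA deviation = 2 − 5.8 = -3.8°C.
Density altitude = 4600 + 120 × (-3.8) = 4144 ft.

4144 ft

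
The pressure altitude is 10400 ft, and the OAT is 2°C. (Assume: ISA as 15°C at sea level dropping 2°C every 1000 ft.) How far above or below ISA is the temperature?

ISA+7.8°C

ISA temperature at 10400 ft = 15 − 2 × (10400/1000) = -5.8°C.
Deviation = OAT − ISA = 2 − (-5.8) = +7.8°C.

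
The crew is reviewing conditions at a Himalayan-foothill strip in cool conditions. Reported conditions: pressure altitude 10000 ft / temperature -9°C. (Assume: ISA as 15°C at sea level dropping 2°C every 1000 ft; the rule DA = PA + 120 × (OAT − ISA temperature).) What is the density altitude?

9520 ft

ISA temperature at 10000 ft = 15 − 2 × (10000/1000) = -5°C.
ISA deviation = -9 − (-5) = -4°C.
Density altitude = 10000 + 120 × (-4) = 10000 + (-480) = 9520 ft.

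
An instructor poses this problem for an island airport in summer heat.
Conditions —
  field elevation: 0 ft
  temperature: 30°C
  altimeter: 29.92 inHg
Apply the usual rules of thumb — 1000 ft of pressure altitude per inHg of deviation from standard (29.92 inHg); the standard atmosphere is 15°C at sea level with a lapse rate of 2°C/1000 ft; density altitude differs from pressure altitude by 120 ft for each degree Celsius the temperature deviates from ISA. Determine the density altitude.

1800 ft

Pressure altitude = 0 + (29.92 − 29.92) × 1000 = 0 + (0) = 0 ft.
ISA temperature at 0 ft = 15 − 2 × (0/1000) = 15°C.
ISA deviation = 30 − 15 = +15°C.
Density altitude = 0 + 120 × (15) = 1800 ft.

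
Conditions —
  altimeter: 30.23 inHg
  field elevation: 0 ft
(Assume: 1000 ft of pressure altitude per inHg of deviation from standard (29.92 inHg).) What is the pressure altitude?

-310 ft

Pressure correction = (29.92 − 30.23) × 1000 = -310 ft.
Pressure altitude = 0 + (-310) = -310 ft.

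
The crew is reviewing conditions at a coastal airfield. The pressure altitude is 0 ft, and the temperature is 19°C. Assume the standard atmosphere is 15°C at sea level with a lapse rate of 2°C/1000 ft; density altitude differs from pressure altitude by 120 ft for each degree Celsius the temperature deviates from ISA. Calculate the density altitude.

480 ft

ISA temperature at 0 ft = 15 − 2 × (0/1000) = 15°C.
ISA deviation = 19 − 15 = +4°C.
Density altitude = 0 + 120 × (4) = 0 + (+480) = 480 ft.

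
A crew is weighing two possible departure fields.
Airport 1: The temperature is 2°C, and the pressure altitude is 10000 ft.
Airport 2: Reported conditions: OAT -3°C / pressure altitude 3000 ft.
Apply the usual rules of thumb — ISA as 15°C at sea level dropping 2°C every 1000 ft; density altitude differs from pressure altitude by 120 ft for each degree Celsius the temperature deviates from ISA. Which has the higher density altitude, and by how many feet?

Airport 1: ISA temp = -5°C, deviation +7°C, DA = 10000 + 120 × 7 = 10840 ft.
Airport 2: ISA temp = 9°C, deviation -12°C, DA = 3000 + 120 × (-12) = 1560 ft.
Airport 1 is higher by 10840 − 1560 = 9280 ft.

Airport 1 by 9280 ft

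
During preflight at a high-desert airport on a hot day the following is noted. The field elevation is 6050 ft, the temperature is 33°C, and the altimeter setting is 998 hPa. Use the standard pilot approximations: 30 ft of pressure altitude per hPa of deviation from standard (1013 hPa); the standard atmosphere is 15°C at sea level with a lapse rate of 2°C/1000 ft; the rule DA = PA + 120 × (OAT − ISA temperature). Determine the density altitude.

10220 ft

Pressure altitude = 6050 + (1013 − 998) × 30 = 6050 + (+450) = 6500 ft.
ISA temperature at 6500 ft = 15 − 2 × (6500/1000) = 2°C.
ISA deviation = 33 − 2 = +31°C.
Density altitude = 6500 + 120 × (31) = 10220 ft.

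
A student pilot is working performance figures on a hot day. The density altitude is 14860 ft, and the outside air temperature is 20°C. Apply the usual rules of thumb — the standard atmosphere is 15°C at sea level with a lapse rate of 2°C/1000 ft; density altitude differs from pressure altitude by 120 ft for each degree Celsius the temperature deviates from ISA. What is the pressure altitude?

DA = PA + 120 × (OAT − (15 − 2·PA/1000)) = PA + 120·OAT − 1800 + 0.24·PA = 1.24·PA + 120·OAT − 1800.
So 1.24·PA = 14860 − 120 × 20 + 1800 = 14260.
PA = 14260 / 1.24 = 11500 ft.

11500 ft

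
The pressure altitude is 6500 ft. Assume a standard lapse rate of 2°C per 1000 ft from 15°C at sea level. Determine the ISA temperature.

ISA temperature = 15 − 2 × (6500/1000) = 15 − 13 = 2°C.

2°C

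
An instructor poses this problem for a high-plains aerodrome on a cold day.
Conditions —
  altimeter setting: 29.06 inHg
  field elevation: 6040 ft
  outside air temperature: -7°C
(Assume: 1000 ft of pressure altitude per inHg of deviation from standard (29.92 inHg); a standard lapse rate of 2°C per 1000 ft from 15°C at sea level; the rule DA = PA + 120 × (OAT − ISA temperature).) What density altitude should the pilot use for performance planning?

Pressure altitude = 6040 + (29.92 − 29.06) × 1000 = 6040 + (+860) = 6900 ft.
ISA temperature at 6900 ft = 15 − 2 × (6900/1000) = 1.2°C.
ISA deviation = -7 − 1.2 = -8.2°C.
Density altitude = 6900 + 120 × (-8.2) = 5916 ft.

5916 ft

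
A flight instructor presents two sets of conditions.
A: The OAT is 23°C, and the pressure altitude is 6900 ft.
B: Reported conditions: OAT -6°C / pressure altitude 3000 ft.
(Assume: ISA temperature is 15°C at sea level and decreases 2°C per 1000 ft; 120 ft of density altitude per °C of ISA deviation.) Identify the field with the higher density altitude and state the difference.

A by 8316 ft

A: ISA temp = 1.2°C, deviation +21.8°C, DA = 6900 + 120 × 21.8 = 9516 ft.
B: ISA temp = 9°C, deviation -15°C, DA = 3000 + 120 × (-15) = 1200 ft.
A is higher by 9516 − 1200 = 8316 ft.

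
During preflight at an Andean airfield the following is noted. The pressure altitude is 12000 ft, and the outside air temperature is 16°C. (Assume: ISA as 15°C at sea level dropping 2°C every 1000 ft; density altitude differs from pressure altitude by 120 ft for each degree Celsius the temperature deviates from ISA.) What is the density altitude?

15000 ft

ISA temperature at 12000 ft = 15 − 2 × (12000/1000) = -9°C.
ISA deviation = 16 − (-9) = +25°C.
Density altitude = 12000 + 120 × (25) = 12000 + (+3000) = 15000 ft.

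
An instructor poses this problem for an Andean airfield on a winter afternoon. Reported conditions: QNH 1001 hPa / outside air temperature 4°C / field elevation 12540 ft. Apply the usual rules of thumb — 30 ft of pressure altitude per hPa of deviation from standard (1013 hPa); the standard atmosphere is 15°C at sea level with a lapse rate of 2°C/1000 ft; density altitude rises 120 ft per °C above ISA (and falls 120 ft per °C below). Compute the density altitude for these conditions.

Pressure altitude = 12540 + (1013 − 1001) × 30 = 12540 + (+360) = 12900 ft.
ISA temperature at 12900 ft = 15 − 2 × (12900/1000) = -10.8°C.
ISA deviation = 4 − (-10.8) = +14.8°C.
Density altitude = 12900 + 120 × (14.8) = 14676 ft.

14676 ft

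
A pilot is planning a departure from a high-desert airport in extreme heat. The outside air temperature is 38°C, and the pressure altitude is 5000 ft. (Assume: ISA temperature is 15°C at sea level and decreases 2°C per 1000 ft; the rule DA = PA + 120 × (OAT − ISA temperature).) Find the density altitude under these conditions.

8960 ft

ISA temperature at 5000 ft = 15 − 2 × (5000/1000) = 5°C.
ISA deviation = 38 − 5 = +33°C.
Density altitude = 5000 + 120 × (33) = 5000 + (+3960) = 8960 ft.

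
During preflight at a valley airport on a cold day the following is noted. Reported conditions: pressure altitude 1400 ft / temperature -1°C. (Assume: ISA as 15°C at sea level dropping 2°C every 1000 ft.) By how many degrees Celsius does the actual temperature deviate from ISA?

ISA-13.2°C

ISA temperature at 1400 ft = 15 − 2 × (1400/1000) = 12.2°C.
Deviation = OAT − ISA = -1 − 12.2 = -13.2°C.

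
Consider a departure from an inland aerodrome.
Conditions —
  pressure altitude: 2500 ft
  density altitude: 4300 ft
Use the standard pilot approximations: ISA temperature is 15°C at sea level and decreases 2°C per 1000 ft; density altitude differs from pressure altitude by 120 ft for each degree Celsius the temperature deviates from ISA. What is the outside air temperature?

25°C

Density altitude − pressure altitude = 4300 − 2500 = +1800 ft.
At 120 ft/°C that is an ISA deviation of 1800/120 = +15°C.
ISA temperature at 2500 ft = 15 − 2 × (2500/1000) = 10°C.
OAT = ISA + deviation = 10 + (+15) = 25°C.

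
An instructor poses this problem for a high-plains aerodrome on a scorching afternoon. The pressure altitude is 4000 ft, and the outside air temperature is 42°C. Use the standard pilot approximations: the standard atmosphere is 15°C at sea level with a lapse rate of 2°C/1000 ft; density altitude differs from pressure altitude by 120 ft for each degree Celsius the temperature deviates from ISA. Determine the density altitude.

8200 ft

ISA temperature at 4000 ft = 15 − 2 × (4000/1000) = 7°C.
ISA deviation = 42 − 7 = +35°C.
Density altitude = 4000 + 120 × (35) = 4000 + (+4200) = 8200 ft.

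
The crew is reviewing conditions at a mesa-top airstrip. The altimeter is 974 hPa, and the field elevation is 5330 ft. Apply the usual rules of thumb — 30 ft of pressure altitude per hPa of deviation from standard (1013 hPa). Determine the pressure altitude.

Pressure correction = (1013 − 974) × 30 = +1170 ft.
Pressure altitude = 5330 + (+1170) = 6500 ft.

6500 ft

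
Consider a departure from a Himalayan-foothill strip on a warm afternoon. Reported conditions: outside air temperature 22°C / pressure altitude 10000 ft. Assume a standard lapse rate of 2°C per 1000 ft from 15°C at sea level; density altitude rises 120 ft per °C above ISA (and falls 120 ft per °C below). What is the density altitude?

ISA temperature at 10000 ft = 15 − 2 × (10000/1000) = -5°C.
ISA deviation = 22 − (-5) = +27°C.
Density altitude = 10000 + 120 × (27) = 10000 + (+3240) = 13240 ft.

13240 ft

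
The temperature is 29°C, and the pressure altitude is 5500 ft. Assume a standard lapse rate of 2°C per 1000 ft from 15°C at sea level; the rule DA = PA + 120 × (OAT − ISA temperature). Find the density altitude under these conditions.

8500 ft

ISA temperature at 5500 ft = 15 − 2 × (5500/1000) = 4°C.
ISA deviation = 29 − 4 = +25°C.
Density altitude = 5500 + 120 × (25) = 5500 + (+3000) = 8500 ft.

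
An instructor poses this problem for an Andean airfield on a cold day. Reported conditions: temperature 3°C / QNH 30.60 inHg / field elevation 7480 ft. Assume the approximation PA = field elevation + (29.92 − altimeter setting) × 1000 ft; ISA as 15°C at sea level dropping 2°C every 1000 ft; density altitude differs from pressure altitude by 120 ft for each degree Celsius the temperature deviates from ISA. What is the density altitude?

6992 ft

Pressure altitude = 7480 + (29.92 − 30.60) × 1000 = 7480 + (-680) = 6800 ft.
ISA temperature at 6800 ft = 15 − 2 × (6800/1000) = 1.4°C.
ISA deviation = 3 − 1.4 = +1.6°C.
Density altitude = 6800 + 120 × (1.6) = 6992 ft.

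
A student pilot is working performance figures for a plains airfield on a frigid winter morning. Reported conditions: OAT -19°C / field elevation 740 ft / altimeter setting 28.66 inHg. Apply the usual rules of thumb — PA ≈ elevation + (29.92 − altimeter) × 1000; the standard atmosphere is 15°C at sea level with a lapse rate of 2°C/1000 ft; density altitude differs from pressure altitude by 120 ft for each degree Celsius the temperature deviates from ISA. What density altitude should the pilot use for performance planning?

-1600 ft

Pressure altitude = 740 + (29.92 − 28.66) × 1000 = 740 + (+1260) = 2000 ft.
ISA temperature at 2000 ft = 15 − 2 × (2000/1000) = 11°C.
ISA deviation = -19 − 11 = -30°C.
Density altitude = 2000 + 120 × (-30) = -1600 ft.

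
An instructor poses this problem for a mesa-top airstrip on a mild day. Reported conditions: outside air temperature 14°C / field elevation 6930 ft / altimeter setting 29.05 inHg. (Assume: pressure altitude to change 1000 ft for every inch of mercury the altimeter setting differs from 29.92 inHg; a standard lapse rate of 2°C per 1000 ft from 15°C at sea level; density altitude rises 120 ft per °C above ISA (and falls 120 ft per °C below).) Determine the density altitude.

9552 ft

Pressure altitude = 6930 + (29.92 − 29.05) × 1000 = 6930 + (+870) = 7800 ft.
ISA temperature at 7800 ft = 15 − 2 × (7800/1000) = -0.6°C.
ISA deviation = 14 − (-0.6) = +14.6°C.
Density altitude = 7800 + 120 × (14.6) = 9552 ft.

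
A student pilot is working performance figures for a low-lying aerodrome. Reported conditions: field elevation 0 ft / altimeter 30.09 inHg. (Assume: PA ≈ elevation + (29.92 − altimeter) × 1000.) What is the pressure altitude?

Pressure correction = (29.92 − 30.09) × 1000 = -170 ft.
Pressure altitude = 0 + (-170) = -170 ft.

-170 ft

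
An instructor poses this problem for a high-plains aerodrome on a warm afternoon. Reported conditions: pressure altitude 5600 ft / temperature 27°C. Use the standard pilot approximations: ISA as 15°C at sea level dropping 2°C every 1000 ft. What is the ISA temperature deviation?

ISA+23.2°C

ISA temperature at 5600 ft = 15 − 2 × (5600/1000) = 3.8°C.
Deviation = OAT − ISA = 27 − 3.8 = +23.2°C.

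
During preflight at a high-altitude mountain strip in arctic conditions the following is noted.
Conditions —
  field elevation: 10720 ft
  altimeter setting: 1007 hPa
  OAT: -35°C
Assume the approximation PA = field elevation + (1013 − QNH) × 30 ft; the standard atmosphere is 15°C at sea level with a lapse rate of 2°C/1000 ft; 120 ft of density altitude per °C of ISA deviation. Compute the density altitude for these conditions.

Pressure altitude = 10720 + (1013 − 1007) × 30 = 10720 + (+180) = 10900 ft.
ISA temperature at 10900 ft = 15 − 2 × (10900/1000) = -6.8°C.
ISA deviation = -35 − (-6.8) = -28.2°C.
Density altitude = 10900 + 120 × (-28.2) = 7516 ft.

7516 ft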